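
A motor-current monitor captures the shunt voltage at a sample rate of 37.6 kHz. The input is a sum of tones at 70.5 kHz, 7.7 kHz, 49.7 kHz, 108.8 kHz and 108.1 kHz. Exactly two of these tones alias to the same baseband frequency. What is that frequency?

4.7 kHz

fs/2 = 18.8 kHz.
70.5 kHz mod fs = 32.9 kHz.
32.9 kHz > fs/2 = 18.8 kHz, folds to fs − 32.9 kHz = 4.7 kHz.
7.7 kHz ≤ fs/2 = 18.8 kHz, passes unchanged.
49.7 kHz mod fs = 12.1 kHz.
12.1 kHz ≤ fs/2 = 18.8 kHz, appears at 12.1 kHz.
108.8 kHz mod fs = 33.6 kHz.
33.6 kHz > fs/2 = 18.8 kHz, folds to fs − 33.6 kHz = 4 kHz.
108.1 kHz mod fs = 32.9 kHz.
32.9 kHz > fs/2 = 18.8 kHz, folds to fs − 32.9 kHz = 4.7 kHz.
70.5 kHz and 108.1 kHz both map to 4.7 kHz.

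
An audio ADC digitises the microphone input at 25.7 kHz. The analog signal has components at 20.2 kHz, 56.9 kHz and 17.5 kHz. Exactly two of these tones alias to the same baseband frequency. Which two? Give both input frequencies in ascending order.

fs/2 = 12.85 kHz.
20.2 kHz > fs/2 = 12.85 kHz, folds to fs − 20.2 kHz = 5.5 kHz.
56.9 kHz mod fs = 5.5 kHz.
5.5 kHz ≤ fs/2 = 12.85 kHz, appears at 5.5 kHz.
17.5 kHz > fs/2 = 12.85 kHz, folds to fs − 17.5 kHz = 8.2 kHz.
20.2 kHz and 56.9 kHz both map to 5.5 kHz.

20.2 kHz, 56.9 kHz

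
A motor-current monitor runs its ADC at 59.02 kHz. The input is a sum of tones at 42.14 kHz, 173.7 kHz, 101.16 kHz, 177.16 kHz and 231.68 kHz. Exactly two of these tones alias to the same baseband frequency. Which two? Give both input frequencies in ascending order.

fs/2 = 29.51 kHz.
42.14 kHz > fs/2 = 29.51 kHz, folds to fs − 42.14 kHz = 16.88 kHz.
173.7 kHz mod fs = 55.66 kHz.
55.66 kHz > fs/2 = 29.51 kHz, folds to fs − 55.66 kHz = 3.36 kHz.
101.16 kHz mod fs = 42.14 kHz.
42.14 kHz > fs/2 = 29.51 kHz, folds to fs − 42.14 kHz = 16.88 kHz.
177.16 kHz mod fs = 0.1 kHz.
0.1 kHz ≤ fs/2 = 29.51 kHz, appears at 0.1 kHz.
231.68 kHz mod fs = 54.62 kHz.
54.62 kHz > fs/2 = 29.51 kHz, folds to fs − 54.62 kHz = 4.4 kHz.
42.14 kHz and 101.16 kHz both map to 16.88 kHz.

42.14 kHz, 101.16 kHz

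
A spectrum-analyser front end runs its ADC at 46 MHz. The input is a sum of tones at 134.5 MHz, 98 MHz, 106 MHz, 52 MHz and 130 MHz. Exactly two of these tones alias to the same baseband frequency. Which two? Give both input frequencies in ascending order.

52 MHz, 98 MHz

fs/2 = 23 MHz.
134.5 MHz mod fs = 42.5 MHz.
42.5 MHz > fs/2 = 23 MHz, folds to fs − 42.5 MHz = 3.5 MHz.
98 MHz mod fs = 6 MHz.
6 MHz ≤ fs/2 = 23 MHz, appears at 6 MHz.
106 MHz mod fs = 14 MHz.
14 MHz ≤ fs/2 = 23 MHz, appears at 14 MHz.
52 MHz mod fs = 6 MHz.
6 MHz ≤ fs/2 = 23 MHz, appears at 6 MHz.
130 MHz mod fs = 38 MHz.
38 MHz > fs/2 = 23 MHz, folds to fs − 38 MHz = 8 MHz.
52 MHz and 98 MHz both map to 6 MHz.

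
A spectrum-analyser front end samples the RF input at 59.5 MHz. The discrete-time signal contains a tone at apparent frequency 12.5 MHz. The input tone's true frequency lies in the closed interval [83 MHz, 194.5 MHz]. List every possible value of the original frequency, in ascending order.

Frequencies that alias to 12.5 MHz are k·fs ± 12.5 MHz for integer k ≥ 0.
k=0: 12.5 MHz.
k=1: 47 MHz, 72 MHz.
k=2: 106.5 MHz, 131.5 MHz.
k=3: 166 MHz, 191 MHz.
k=4: 225.5 MHz, 250.5 MHz.
Within [83 MHz, 194.5 MHz]: 106.5 MHz, 131.5 MHz, 166 MHz, 191 MHz.

106.5 MHz, 131.5 MHz, 166 MHz, 191 MHz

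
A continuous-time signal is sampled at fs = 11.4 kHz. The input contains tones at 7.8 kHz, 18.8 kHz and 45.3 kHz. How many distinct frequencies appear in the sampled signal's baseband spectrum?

fs/2 = 5.7 kHz.
7.8 kHz > fs/2 = 5.7 kHz, folds to fs − 7.8 kHz = 3.6 kHz.
18.8 kHz mod fs = 7.4 kHz.
7.4 kHz > fs/2 = 5.7 kHz, folds to fs − 7.4 kHz = 4 kHz.
45.3 kHz mod fs = 11.1 kHz.
11.1 kHz > fs/2 = 5.7 kHz, folds to fs − 11.1 kHz = 0.3 kHz.
Distinct values: {0.3 kHz, 3.6 kHz, 4 kHz} → 3.

3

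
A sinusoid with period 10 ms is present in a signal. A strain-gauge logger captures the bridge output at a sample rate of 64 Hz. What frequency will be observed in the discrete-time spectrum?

28 Hz

T = 10 ms → f = 1/T = 100 Hz.
100 Hz mod fs = 36 Hz.
36 Hz > fs/2 = 32 Hz, folds to fs − 36 Hz = 28 Hz.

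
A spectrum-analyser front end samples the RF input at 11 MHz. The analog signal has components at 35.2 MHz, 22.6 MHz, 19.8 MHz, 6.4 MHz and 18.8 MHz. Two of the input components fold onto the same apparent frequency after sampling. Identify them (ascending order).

19.8 MHz, 35.2 MHz

fs/2 = 5.5 MHz.
35.2 MHz mod fs = 2.2 MHz.
2.2 MHz ≤ fs/2 = 5.5 MHz, appears at 2.2 MHz.
22.6 MHz mod fs = 0.6 MHz.
0.6 MHz ≤ fs/2 = 5.5 MHz, appears at 0.6 MHz.
19.8 MHz mod fs = 8.8 MHz.
8.8 MHz > fs/2 = 5.5 MHz, folds to fs − 8.8 MHz = 2.2 MHz.
6.4 MHz > fs/2 = 5.5 MHz, folds to fs − 6.4 MHz = 4.6 MHz.
18.8 MHz mod fs = 7.8 MHz.
7.8 MHz > fs/2 = 5.5 MHz, folds to fs − 7.8 MHz = 3.2 MHz.
19.8 MHz and 35.2 MHz both map to 2.2 MHz.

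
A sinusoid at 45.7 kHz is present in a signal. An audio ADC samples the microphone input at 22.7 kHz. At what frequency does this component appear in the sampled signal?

0.3 kHz

45.7 kHz mod fs = 0.3 kHz.
0.3 kHz ≤ fs/2 = 11.35 kHz, appears at 0.3 kHz.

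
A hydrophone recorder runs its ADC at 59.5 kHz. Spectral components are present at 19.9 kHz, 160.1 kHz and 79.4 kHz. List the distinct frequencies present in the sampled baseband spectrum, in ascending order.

18.4 kHz, 19.9 kHz

fs/2 = 29.75 kHz.
19.9 kHz ≤ fs/2 = 29.75 kHz, passes unchanged.
160.1 kHz mod fs = 41.1 kHz.
41.1 kHz > fs/2 = 29.75 kHz, folds to fs − 41.1 kHz = 18.4 kHz.
79.4 kHz mod fs = 19.9 kHz.
19.9 kHz ≤ fs/2 = 29.75 kHz, appears at 19.9 kHz.
Distinct values: {18.4 kHz, 19.9 kHz}.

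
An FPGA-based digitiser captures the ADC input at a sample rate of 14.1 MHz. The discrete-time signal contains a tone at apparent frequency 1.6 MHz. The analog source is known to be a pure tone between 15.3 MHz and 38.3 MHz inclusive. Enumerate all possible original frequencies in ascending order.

Frequencies that alias to 1.6 MHz are k·fs ± 1.6 MHz for integer k ≥ 0.
k=0: 1.6 MHz.
k=1: 12.5 MHz, 15.7 MHz.
k=2: 26.6 MHz, 29.8 MHz.
k=3: 40.7 MHz, 43.9 MHz.
Within [15.3 MHz, 38.3 MHz]: 15.7 MHz, 26.6 MHz, 29.8 MHz.

15.7 MHz, 26.6 MHz, 29.8 MHz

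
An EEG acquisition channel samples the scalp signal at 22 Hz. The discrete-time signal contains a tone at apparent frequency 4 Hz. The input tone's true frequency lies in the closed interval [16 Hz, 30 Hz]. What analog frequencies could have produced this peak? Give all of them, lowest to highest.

Frequencies that alias to 4 Hz are k·fs ± 4 Hz for integer k ≥ 0.
k=0: 4 Hz.
k=1: 18 Hz, 26 Hz.
k=2: 40 Hz, 48 Hz.
Within [16 Hz, 30 Hz]: 18 Hz, 26 Hz.

18 Hz, 26 Hz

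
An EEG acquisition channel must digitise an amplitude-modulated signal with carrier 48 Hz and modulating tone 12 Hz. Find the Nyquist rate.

120 Hz

AM sidebands sit at fc ± fm = 36 Hz and 60 Hz.
Highest-frequency component: 60 Hz.
Nyquist rate = 2 × 60 Hz = 120 Hz.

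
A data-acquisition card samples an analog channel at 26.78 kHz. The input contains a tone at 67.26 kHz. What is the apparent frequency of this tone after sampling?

67.26 kHz mod fs = 13.7 kHz.
13.7 kHz > fs/2 = 13.39 kHz, folds to fs − 13.7 kHz = 13.08 kHz.

13.08 kHz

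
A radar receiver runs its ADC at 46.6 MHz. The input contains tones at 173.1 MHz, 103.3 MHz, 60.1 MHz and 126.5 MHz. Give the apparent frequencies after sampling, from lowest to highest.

fs/2 = 23.3 MHz.
173.1 MHz mod fs = 33.3 MHz.
33.3 MHz > fs/2 = 23.3 MHz, folds to fs − 33.3 MHz = 13.3 MHz.
103.3 MHz mod fs = 10.1 MHz.
10.1 MHz ≤ fs/2 = 23.3 MHz, appears at 10.1 MHz.
60.1 MHz mod fs = 13.5 MHz.
13.5 MHz ≤ fs/2 = 23.3 MHz, appears at 13.5 MHz.
126.5 MHz mod fs = 33.3 MHz.
33.3 MHz > fs/2 = 23.3 MHz, folds to fs − 33.3 MHz = 13.3 MHz.
Distinct values: {10.1 MHz, 13.3 MHz, 13.5 MHz}.

10.1 MHz, 13.3 MHz, 13.5 MHz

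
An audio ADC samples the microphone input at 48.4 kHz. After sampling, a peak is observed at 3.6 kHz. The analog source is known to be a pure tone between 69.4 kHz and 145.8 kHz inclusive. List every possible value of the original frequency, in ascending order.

93.2 kHz, 100.4 kHz, 141.6 kHz

Frequencies that alias to 3.6 kHz are k·fs ± 3.6 kHz for integer k ≥ 0.
k=0: 3.6 kHz.
k=1: 44.8 kHz, 52 kHz.
k=2: 93.2 kHz, 100.4 kHz.
k=3: 141.6 kHz, 148.8 kHz.
k=4: 190 kHz, 197.2 kHz.
Within [69.4 kHz, 145.8 kHz]: 93.2 kHz, 100.4 kHz, 141.6 kHz.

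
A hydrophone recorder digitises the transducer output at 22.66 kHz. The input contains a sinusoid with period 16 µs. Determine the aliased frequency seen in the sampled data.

T = 16 µs → f = 1/T = 62.5 kHz.
62.5 kHz mod fs = 17.18 kHz.
17.18 kHz > fs/2 = 11.33 kHz, folds to fs − 17.18 kHz = 5.48 kHz.

5.48 kHz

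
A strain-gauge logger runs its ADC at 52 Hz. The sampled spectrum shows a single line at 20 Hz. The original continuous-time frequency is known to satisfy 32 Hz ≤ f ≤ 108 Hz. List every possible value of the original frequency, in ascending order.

32 Hz, 72 Hz, 84 Hz

Frequencies that alias to 20 Hz are k·fs ± 20 Hz for integer k ≥ 0.
k=0: 20 Hz.
k=1: 32 Hz, 72 Hz.
k=2: 84 Hz, 124 Hz.
k=3: 136 Hz, 176 Hz.
Within [32 Hz, 108 Hz]: 32 Hz, 72 Hz, 84 Hz.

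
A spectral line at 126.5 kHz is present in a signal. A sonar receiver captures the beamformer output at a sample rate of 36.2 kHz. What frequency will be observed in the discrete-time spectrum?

17.9 kHz

126.5 kHz mod fs = 17.9 kHz.
17.9 kHz ≤ fs/2 = 18.1 kHz, appears at 17.9 kHz.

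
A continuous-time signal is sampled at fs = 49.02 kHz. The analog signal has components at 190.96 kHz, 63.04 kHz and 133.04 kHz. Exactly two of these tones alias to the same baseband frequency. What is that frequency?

14.02 kHz

fs/2 = 24.51 kHz.
190.96 kHz mod fs = 43.9 kHz.
43.9 kHz > fs/2 = 24.51 kHz, folds to fs − 43.9 kHz = 5.12 kHz.
63.04 kHz mod fs = 14.02 kHz.
14.02 kHz ≤ fs/2 = 24.51 kHz, appears at 14.02 kHz.
133.04 kHz mod fs = 35 kHz.
35 kHz > fs/2 = 24.51 kHz, folds to fs − 35 kHz = 14.02 kHz.
63.04 kHz and 133.04 kHz both map to 14.02 kHz.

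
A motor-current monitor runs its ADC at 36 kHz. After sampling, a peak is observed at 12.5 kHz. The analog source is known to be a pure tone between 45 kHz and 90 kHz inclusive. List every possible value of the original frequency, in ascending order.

Frequencies that alias to 12.5 kHz are k·fs ± 12.5 kHz for integer k ≥ 0.
k=0: 12.5 kHz.
k=1: 23.5 kHz, 48.5 kHz.
k=2: 59.5 kHz, 84.5 kHz.
k=3: 95.5 kHz, 120.5 kHz.
Within [45 kHz, 90 kHz]: 48.5 kHz, 59.5 kHz, 84.5 kHz.

48.5 kHz, 59.5 kHz, 84.5 kHz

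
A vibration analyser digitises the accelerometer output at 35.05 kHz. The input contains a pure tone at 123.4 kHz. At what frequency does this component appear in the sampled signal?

16.8 kHz

123.4 kHz mod fs = 18.25 kHz.
18.25 kHz > fs/2 = 17.525 kHz, folds to fs − 18.25 kHz = 16.8 kHz.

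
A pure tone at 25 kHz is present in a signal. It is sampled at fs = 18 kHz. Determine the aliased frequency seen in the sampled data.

25 kHz mod fs = 7 kHz.
7 kHz ≤ fs/2 = 9 kHz, appears at 7 kHz.

7 kHz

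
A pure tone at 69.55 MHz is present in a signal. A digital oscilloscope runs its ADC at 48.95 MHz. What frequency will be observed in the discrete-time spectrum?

20.6 MHz

69.55 MHz mod fs = 20.6 MHz.
20.6 MHz ≤ fs/2 = 24.475 MHz, appears at 20.6 MHz.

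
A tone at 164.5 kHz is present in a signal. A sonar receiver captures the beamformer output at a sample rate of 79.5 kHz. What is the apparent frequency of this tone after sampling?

164.5 kHz mod fs = 5.5 kHz.
5.5 kHz ≤ fs/2 = 39.75 kHz, appears at 5.5 kHz.

5.5 kHz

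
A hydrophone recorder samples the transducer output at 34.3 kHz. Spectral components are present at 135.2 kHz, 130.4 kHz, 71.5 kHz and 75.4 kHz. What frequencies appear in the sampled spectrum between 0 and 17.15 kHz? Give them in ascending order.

2 kHz, 2.9 kHz, 6.8 kHz

fs/2 = 17.15 kHz.
135.2 kHz mod fs = 32.3 kHz.
32.3 kHz > fs/2 = 17.15 kHz, folds to fs − 32.3 kHz = 2 kHz.
130.4 kHz mod fs = 27.5 kHz.
27.5 kHz > fs/2 = 17.15 kHz, folds to fs − 27.5 kHz = 6.8 kHz.
71.5 kHz mod fs = 2.9 kHz.
2.9 kHz ≤ fs/2 = 17.15 kHz, appears at 2.9 kHz.
75.4 kHz mod fs = 6.8 kHz.
6.8 kHz ≤ fs/2 = 17.15 kHz, appears at 6.8 kHz.
Distinct values: {2 kHz, 2.9 kHz, 6.8 kHz}.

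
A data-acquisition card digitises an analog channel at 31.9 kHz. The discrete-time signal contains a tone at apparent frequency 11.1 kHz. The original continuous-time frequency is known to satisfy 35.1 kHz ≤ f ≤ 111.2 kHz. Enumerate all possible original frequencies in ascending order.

Frequencies that alias to 11.1 kHz are k·fs ± 11.1 kHz for integer k ≥ 0.
k=0: 11.1 kHz.
k=1: 20.8 kHz, 43 kHz.
k=2: 52.7 kHz, 74.9 kHz.
k=3: 84.6 kHz, 106.8 kHz.
k=4: 116.5 kHz, 138.7 kHz.
Within [35.1 kHz, 111.2 kHz]: 43 kHz, 52.7 kHz, 74.9 kHz, 84.6 kHz, 106.8 kHz.

43 kHz, 52.7 kHz, 74.9 kHz, 84.6 kHz, 106.8 kHz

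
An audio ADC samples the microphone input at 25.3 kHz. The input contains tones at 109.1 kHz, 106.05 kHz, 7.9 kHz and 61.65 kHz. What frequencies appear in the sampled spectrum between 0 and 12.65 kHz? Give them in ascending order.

fs/2 = 12.65 kHz.
109.1 kHz mod fs = 7.9 kHz.
7.9 kHz ≤ fs/2 = 12.65 kHz, appears at 7.9 kHz.
106.05 kHz mod fs = 4.85 kHz.
4.85 kHz ≤ fs/2 = 12.65 kHz, appears at 4.85 kHz.
7.9 kHz ≤ fs/2 = 12.65 kHz, passes unchanged.
61.65 kHz mod fs = 11.05 kHz.
11.05 kHz ≤ fs/2 = 12.65 kHz, appears at 11.05 kHz.
Distinct values: {4.85 kHz, 7.9 kHz, 11.05 kHz}.

4.85 kHz, 7.9 kHz, 11.05 kHz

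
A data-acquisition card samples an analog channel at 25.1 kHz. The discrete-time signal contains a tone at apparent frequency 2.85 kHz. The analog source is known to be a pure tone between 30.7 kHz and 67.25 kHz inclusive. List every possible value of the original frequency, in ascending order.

47.35 kHz, 53.05 kHz

Frequencies that alias to 2.85 kHz are k·fs ± 2.85 kHz for integer k ≥ 0.
k=0: 2.85 kHz.
k=1: 22.25 kHz, 27.95 kHz.
k=2: 47.35 kHz, 53.05 kHz.
k=3: 72.45 kHz, 78.15 kHz.
Within [30.7 kHz, 67.25 kHz]: 47.35 kHz, 53.05 kHz.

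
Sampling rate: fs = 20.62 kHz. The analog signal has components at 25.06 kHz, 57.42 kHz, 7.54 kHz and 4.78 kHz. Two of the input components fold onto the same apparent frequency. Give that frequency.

4.44 kHz

fs/2 = 10.31 kHz.
25.06 kHz mod fs = 4.44 kHz.
4.44 kHz ≤ fs/2 = 10.31 kHz, appears at 4.44 kHz.
57.42 kHz mod fs = 16.18 kHz.
16.18 kHz > fs/2 = 10.31 kHz, folds to fs − 16.18 kHz = 4.44 kHz.
7.54 kHz ≤ fs/2 = 10.31 kHz, passes unchanged.
4.78 kHz ≤ fs/2 = 10.31 kHz, passes unchanged.
25.06 kHz and 57.42 kHz both map to 4.44 kHz.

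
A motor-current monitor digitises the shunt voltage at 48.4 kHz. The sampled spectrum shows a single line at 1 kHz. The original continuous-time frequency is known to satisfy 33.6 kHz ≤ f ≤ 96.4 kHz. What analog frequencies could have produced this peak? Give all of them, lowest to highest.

47.4 kHz, 49.4 kHz, 95.8 kHz

Frequencies that alias to 1 kHz are k·fs ± 1 kHz for integer k ≥ 0.
k=0: 1 kHz.
k=1: 47.4 kHz, 49.4 kHz.
k=2: 95.8 kHz, 97.8 kHz.
k=3: 144.2 kHz, 146.2 kHz.
Within [33.6 kHz, 96.4 kHz]: 47.4 kHz, 49.4 kHz, 95.8 kHz.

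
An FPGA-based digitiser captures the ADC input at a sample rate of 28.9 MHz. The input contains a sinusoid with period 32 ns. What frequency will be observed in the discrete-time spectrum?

2.35 MHz

T = 32 ns → f = 1/T = 31.25 MHz.
31.25 MHz mod fs = 2.35 MHz.
2.35 MHz ≤ fs/2 = 14.45 MHz, appears at 2.35 MHz.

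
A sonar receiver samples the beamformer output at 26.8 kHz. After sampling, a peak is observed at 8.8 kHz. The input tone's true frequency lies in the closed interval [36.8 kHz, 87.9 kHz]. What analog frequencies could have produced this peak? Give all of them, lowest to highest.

44.8 kHz, 62.4 kHz, 71.6 kHz

Frequencies that alias to 8.8 kHz are k·fs ± 8.8 kHz for integer k ≥ 0.
k=0: 8.8 kHz.
k=1: 18 kHz, 35.6 kHz.
k=2: 44.8 kHz, 62.4 kHz.
k=3: 71.6 kHz, 89.2 kHz.
k=4: 98.4 kHz, 116 kHz.
Within [36.8 kHz, 87.9 kHz]: 44.8 kHz, 62.4 kHz, 71.6 kHz.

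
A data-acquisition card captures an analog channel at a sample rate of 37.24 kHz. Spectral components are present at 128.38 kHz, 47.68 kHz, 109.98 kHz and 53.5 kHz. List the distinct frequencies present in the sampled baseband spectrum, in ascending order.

fs/2 = 18.62 kHz.
128.38 kHz mod fs = 16.66 kHz.
16.66 kHz ≤ fs/2 = 18.62 kHz, appears at 16.66 kHz.
47.68 kHz mod fs = 10.44 kHz.
10.44 kHz ≤ fs/2 = 18.62 kHz, appears at 10.44 kHz.
109.98 kHz mod fs = 35.5 kHz.
35.5 kHz > fs/2 = 18.62 kHz, folds to fs − 35.5 kHz = 1.74 kHz.
53.5 kHz mod fs = 16.26 kHz.
16.26 kHz ≤ fs/2 = 18.62 kHz, appears at 16.26 kHz.
Distinct values: {1.74 kHz, 10.44 kHz, 16.26 kHz, 16.66 kHz}.

1.74 kHz, 10.44 kHz, 16.26 kHz, 16.66 kHz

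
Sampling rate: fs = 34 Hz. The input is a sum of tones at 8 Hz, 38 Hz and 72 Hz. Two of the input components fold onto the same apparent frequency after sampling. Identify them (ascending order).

38 Hz, 72 Hz

fs/2 = 17 Hz.
8 Hz ≤ fs/2 = 17 Hz, passes unchanged.
38 Hz mod fs = 4 Hz.
4 Hz ≤ fs/2 = 17 Hz, appears at 4 Hz.
72 Hz mod fs = 4 Hz.
4 Hz ≤ fs/2 = 17 Hz, appears at 4 Hz.
38 Hz and 72 Hz both map to 4 Hz.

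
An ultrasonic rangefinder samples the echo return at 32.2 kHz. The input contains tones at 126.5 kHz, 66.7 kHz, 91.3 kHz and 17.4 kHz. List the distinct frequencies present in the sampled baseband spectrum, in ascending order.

2.3 kHz, 5.3 kHz, 14.8 kHz

fs/2 = 16.1 kHz.
126.5 kHz mod fs = 29.9 kHz.
29.9 kHz > fs/2 = 16.1 kHz, folds to fs − 29.9 kHz = 2.3 kHz.
66.7 kHz mod fs = 2.3 kHz.
2.3 kHz ≤ fs/2 = 16.1 kHz, appears at 2.3 kHz.
91.3 kHz mod fs = 26.9 kHz.
26.9 kHz > fs/2 = 16.1 kHz, folds to fs − 26.9 kHz = 5.3 kHz.
17.4 kHz > fs/2 = 16.1 kHz, folds to fs − 17.4 kHz = 14.8 kHz.
Distinct values: {2.3 kHz, 5.3 kHz, 14.8 kHz}.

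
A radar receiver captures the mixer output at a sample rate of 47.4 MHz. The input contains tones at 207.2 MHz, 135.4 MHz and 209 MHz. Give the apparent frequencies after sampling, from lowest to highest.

fs/2 = 23.7 MHz.
207.2 MHz mod fs = 17.6 MHz.
17.6 MHz ≤ fs/2 = 23.7 MHz, appears at 17.6 MHz.
135.4 MHz mod fs = 40.6 MHz.
40.6 MHz > fs/2 = 23.7 MHz, folds to fs − 40.6 MHz = 6.8 MHz.
209 MHz mod fs = 19.4 MHz.
19.4 MHz ≤ fs/2 = 23.7 MHz, appears at 19.4 MHz.
Distinct values: {6.8 MHz, 17.6 MHz, 19.4 MHz}.

6.8 MHz, 17.6 MHz, 19.4 MHz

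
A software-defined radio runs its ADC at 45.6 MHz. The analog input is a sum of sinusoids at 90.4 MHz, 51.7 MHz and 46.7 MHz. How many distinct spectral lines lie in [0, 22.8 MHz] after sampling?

3

fs/2 = 22.8 MHz.
90.4 MHz mod fs = 44.8 MHz.
44.8 MHz > fs/2 = 22.8 MHz, folds to fs − 44.8 MHz = 0.8 MHz.
51.7 MHz mod fs = 6.1 MHz.
6.1 MHz ≤ fs/2 = 22.8 MHz, appears at 6.1 MHz.
46.7 MHz mod fs = 1.1 MHz.
1.1 MHz ≤ fs/2 = 22.8 MHz, appears at 1.1 MHz.
Distinct values: {0.8 MHz, 1.1 MHz, 6.1 MHz} → 3.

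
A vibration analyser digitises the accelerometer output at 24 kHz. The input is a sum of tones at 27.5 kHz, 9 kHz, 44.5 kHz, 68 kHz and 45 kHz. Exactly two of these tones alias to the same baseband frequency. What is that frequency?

fs/2 = 12 kHz.
27.5 kHz mod fs = 3.5 kHz.
3.5 kHz ≤ fs/2 = 12 kHz, appears at 3.5 kHz.
9 kHz ≤ fs/2 = 12 kHz, passes unchanged.
44.5 kHz mod fs = 20.5 kHz.
20.5 kHz > fs/2 = 12 kHz, folds to fs − 20.5 kHz = 3.5 kHz.
68 kHz mod fs = 20 kHz.
20 kHz > fs/2 = 12 kHz, folds to fs − 20 kHz = 4 kHz.
45 kHz mod fs = 21 kHz.
21 kHz > fs/2 = 12 kHz, folds to fs − 21 kHz = 3 kHz.
27.5 kHz and 44.5 kHz both map to 3.5 kHz.

3.5 kHz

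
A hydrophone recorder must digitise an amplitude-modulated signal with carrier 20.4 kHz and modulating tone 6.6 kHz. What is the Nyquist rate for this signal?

54 kHz

AM sidebands sit at fc ± fm = 13.8 kHz and 27 kHz.
Highest-frequency component: 27 kHz.
Nyquist rate = 2 × 27 kHz = 54 kHz.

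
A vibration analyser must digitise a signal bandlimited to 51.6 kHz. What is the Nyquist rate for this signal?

103.2 kHz

Nyquist rate = 2 × 51.6 kHz = 103.2 kHz.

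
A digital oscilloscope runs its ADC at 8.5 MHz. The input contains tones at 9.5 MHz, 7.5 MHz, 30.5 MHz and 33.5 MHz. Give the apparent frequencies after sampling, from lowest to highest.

fs/2 = 4.25 MHz.
9.5 MHz mod fs = 1 MHz.
1 MHz ≤ fs/2 = 4.25 MHz, appears at 1 MHz.
7.5 MHz > fs/2 = 4.25 MHz, folds to fs − 7.5 MHz = 1 MHz.
30.5 MHz mod fs = 5 MHz.
5 MHz > fs/2 = 4.25 MHz, folds to fs − 5 MHz = 3.5 MHz.
33.5 MHz mod fs = 8 MHz.
8 MHz > fs/2 = 4.25 MHz, folds to fs − 8 MHz = 0.5 MHz.
Distinct values: {0.5 MHz, 1 MHz, 3.5 MHz}.

0.5 MHz, 1 MHz, 3.5 MHz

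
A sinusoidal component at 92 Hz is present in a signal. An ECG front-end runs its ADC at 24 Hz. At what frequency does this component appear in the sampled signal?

4 Hz

92 Hz mod fs = 20 Hz.
20 Hz > fs/2 = 12 Hz, folds to fs − 20 Hz = 4 Hz.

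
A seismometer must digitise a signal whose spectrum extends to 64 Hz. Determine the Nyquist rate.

128 Hz

Nyquist rate = 2 × 64 Hz = 128 Hz.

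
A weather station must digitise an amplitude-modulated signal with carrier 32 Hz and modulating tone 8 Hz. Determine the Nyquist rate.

AM sidebands sit at fc ± fm = 24 Hz and 40 Hz.
Highest-frequency component: 40 Hz.
Nyquist rate = 2 × 40 Hz = 80 Hz.

80 Hz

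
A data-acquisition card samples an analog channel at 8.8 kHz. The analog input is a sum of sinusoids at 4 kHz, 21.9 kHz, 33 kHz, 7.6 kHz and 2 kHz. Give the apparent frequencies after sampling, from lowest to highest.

1.2 kHz, 2 kHz, 2.2 kHz, 4 kHz, 4.3 kHz

fs/2 = 4.4 kHz.
4 kHz ≤ fs/2 = 4.4 kHz, passes unchanged.
21.9 kHz mod fs = 4.3 kHz.
4.3 kHz ≤ fs/2 = 4.4 kHz, appears at 4.3 kHz.
33 kHz mod fs = 6.6 kHz.
6.6 kHz > fs/2 = 4.4 kHz, folds to fs − 6.6 kHz = 2.2 kHz.
7.6 kHz > fs/2 = 4.4 kHz, folds to fs − 7.6 kHz = 1.2 kHz.
2 kHz ≤ fs/2 = 4.4 kHz, passes unchanged.
Distinct values: {1.2 kHz, 2 kHz, 2.2 kHz, 4 kHz, 4.3 kHz}.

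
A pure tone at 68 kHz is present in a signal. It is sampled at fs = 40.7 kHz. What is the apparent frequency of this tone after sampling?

13.4 kHz

68 kHz mod fs = 27.3 kHz.
27.3 kHz > fs/2 = 20.35 kHz, folds to fs − 27.3 kHz = 13.4 kHz.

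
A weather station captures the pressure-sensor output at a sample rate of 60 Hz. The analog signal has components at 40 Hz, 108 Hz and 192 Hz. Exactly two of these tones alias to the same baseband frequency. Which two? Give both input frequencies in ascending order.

fs/2 = 30 Hz.
40 Hz > fs/2 = 30 Hz, folds to fs − 40 Hz = 20 Hz.
108 Hz mod fs = 48 Hz.
48 Hz > fs/2 = 30 Hz, folds to fs − 48 Hz = 12 Hz.
192 Hz mod fs = 12 Hz.
12 Hz ≤ fs/2 = 30 Hz, appears at 12 Hz.
108 Hz and 192 Hz both map to 12 Hz.

108 Hz, 192 Hz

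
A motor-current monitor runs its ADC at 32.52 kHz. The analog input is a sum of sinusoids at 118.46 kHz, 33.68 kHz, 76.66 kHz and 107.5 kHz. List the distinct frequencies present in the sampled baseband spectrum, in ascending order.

1.16 kHz, 9.94 kHz, 11.62 kHz

fs/2 = 16.26 kHz.
118.46 kHz mod fs = 20.9 kHz.
20.9 kHz > fs/2 = 16.26 kHz, folds to fs − 20.9 kHz = 11.62 kHz.
33.68 kHz mod fs = 1.16 kHz.
1.16 kHz ≤ fs/2 = 16.26 kHz, appears at 1.16 kHz.
76.66 kHz mod fs = 11.62 kHz.
11.62 kHz ≤ fs/2 = 16.26 kHz, appears at 11.62 kHz.
107.5 kHz mod fs = 9.94 kHz.
9.94 kHz ≤ fs/2 = 16.26 kHz, appears at 9.94 kHz.
Distinct values: {1.16 kHz, 9.94 kHz, 11.62 kHz}.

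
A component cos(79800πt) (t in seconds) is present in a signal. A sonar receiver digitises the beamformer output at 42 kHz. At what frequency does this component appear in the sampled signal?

2.1 kHz

ω = 79800π rad/s → f = ω/(2π) = 39900 Hz = 39.9 kHz.
39.9 kHz > fs/2 = 21 kHz, folds to fs − 39.9 kHz = 2.1 kHz.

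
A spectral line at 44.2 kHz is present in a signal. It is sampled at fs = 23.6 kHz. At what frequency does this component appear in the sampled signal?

44.2 kHz mod fs = 20.6 kHz.
20.6 kHz > fs/2 = 11.8 kHz, folds to fs − 20.6 kHz = 3 kHz.

3 kHz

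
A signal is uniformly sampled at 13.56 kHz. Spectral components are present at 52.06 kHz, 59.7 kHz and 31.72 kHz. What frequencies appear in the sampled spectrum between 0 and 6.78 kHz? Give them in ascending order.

2.18 kHz, 4.6 kHz, 5.46 kHz

fs/2 = 6.78 kHz.
52.06 kHz mod fs = 11.38 kHz.
11.38 kHz > fs/2 = 6.78 kHz, folds to fs − 11.38 kHz = 2.18 kHz.
59.7 kHz mod fs = 5.46 kHz.
5.46 kHz ≤ fs/2 = 6.78 kHz, appears at 5.46 kHz.
31.72 kHz mod fs = 4.6 kHz.
4.6 kHz ≤ fs/2 = 6.78 kHz, appears at 4.6 kHz.
Distinct values: {2.18 kHz, 4.6 kHz, 5.46 kHz}.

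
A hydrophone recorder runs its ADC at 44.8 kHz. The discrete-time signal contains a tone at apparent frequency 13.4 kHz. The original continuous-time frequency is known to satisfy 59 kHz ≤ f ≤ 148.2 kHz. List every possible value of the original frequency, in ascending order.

Frequencies that alias to 13.4 kHz are k·fs ± 13.4 kHz for integer k ≥ 0.
k=0: 13.4 kHz.
k=1: 31.4 kHz, 58.2 kHz.
k=2: 76.2 kHz, 103 kHz.
k=3: 121 kHz, 147.8 kHz.
k=4: 165.8 kHz, 192.6 kHz.
Within [59 kHz, 148.2 kHz]: 76.2 kHz, 103 kHz, 121 kHz, 147.8 kHz.

76.2 kHz, 103 kHz, 121 kHz, 147.8 kHz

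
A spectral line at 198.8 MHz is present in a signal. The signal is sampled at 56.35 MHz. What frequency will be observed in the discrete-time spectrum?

26.6 MHz

198.8 MHz mod fs = 29.75 MHz.
29.75 MHz > fs/2 = 28.175 MHz, folds to fs − 29.75 MHz = 26.6 MHz.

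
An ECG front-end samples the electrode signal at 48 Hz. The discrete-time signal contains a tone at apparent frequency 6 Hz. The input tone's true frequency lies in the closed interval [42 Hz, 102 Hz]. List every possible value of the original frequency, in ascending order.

42 Hz, 54 Hz, 90 Hz, 102 Hz

Frequencies that alias to 6 Hz are k·fs ± 6 Hz for integer k ≥ 0.
k=0: 6 Hz.
k=1: 42 Hz, 54 Hz.
k=2: 90 Hz, 102 Hz.
k=3: 138 Hz, 150 Hz.
Within [42 Hz, 102 Hz]: 42 Hz, 54 Hz, 90 Hz, 102 Hz.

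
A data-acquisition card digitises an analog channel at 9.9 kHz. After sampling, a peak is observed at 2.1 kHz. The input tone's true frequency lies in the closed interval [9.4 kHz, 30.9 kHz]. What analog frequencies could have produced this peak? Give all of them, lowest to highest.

Frequencies that alias to 2.1 kHz are k·fs ± 2.1 kHz for integer k ≥ 0.
k=0: 2.1 kHz.
k=1: 7.8 kHz, 12 kHz.
k=2: 17.7 kHz, 21.9 kHz.
k=3: 27.6 kHz, 31.8 kHz.
k=4: 37.5 kHz, 41.7 kHz.
Within [9.4 kHz, 30.9 kHz]: 12 kHz, 17.7 kHz, 21.9 kHz, 27.6 kHz.

12 kHz, 17.7 kHz, 21.9 kHz, 27.6 kHz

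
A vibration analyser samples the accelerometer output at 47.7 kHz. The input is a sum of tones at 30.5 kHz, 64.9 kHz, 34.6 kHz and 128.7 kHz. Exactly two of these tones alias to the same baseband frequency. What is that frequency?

17.2 kHz

fs/2 = 23.85 kHz.
30.5 kHz > fs/2 = 23.85 kHz, folds to fs − 30.5 kHz = 17.2 kHz.
64.9 kHz mod fs = 17.2 kHz.
17.2 kHz ≤ fs/2 = 23.85 kHz, appears at 17.2 kHz.
34.6 kHz > fs/2 = 23.85 kHz, folds to fs − 34.6 kHz = 13.1 kHz.
128.7 kHz mod fs = 33.3 kHz.
33.3 kHz > fs/2 = 23.85 kHz, folds to fs − 33.3 kHz = 14.4 kHz.
30.5 kHz and 64.9 kHz both map to 17.2 kHz.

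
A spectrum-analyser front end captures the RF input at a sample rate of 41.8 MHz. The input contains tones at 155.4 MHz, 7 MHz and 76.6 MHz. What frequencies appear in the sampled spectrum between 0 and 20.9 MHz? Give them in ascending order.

fs/2 = 20.9 MHz.
155.4 MHz mod fs = 30 MHz.
30 MHz > fs/2 = 20.9 MHz, folds to fs − 30 MHz = 11.8 MHz.
7 MHz ≤ fs/2 = 20.9 MHz, passes unchanged.
76.6 MHz mod fs = 34.8 MHz.
34.8 MHz > fs/2 = 20.9 MHz, folds to fs − 34.8 MHz = 7 MHz.
Distinct values: {7 MHz, 11.8 MHz}.

7 MHz, 11.8 MHz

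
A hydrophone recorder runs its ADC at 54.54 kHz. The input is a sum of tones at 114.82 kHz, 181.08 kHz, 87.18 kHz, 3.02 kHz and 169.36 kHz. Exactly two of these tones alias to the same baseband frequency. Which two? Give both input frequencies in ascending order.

fs/2 = 27.27 kHz.
114.82 kHz mod fs = 5.74 kHz.
5.74 kHz ≤ fs/2 = 27.27 kHz, appears at 5.74 kHz.
181.08 kHz mod fs = 17.46 kHz.
17.46 kHz ≤ fs/2 = 27.27 kHz, appears at 17.46 kHz.
87.18 kHz mod fs = 32.64 kHz.
32.64 kHz > fs/2 = 27.27 kHz, folds to fs − 32.64 kHz = 21.9 kHz.
3.02 kHz ≤ fs/2 = 27.27 kHz, passes unchanged.
169.36 kHz mod fs = 5.74 kHz.
5.74 kHz ≤ fs/2 = 27.27 kHz, appears at 5.74 kHz.
114.82 kHz and 169.36 kHz both map to 5.74 kHz.

114.82 kHz, 169.36 kHz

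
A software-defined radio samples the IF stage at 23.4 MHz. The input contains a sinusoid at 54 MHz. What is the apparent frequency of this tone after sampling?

7.2 MHz

54 MHz mod fs = 7.2 MHz.
7.2 MHz ≤ fs/2 = 11.7 MHz, appears at 7.2 MHz.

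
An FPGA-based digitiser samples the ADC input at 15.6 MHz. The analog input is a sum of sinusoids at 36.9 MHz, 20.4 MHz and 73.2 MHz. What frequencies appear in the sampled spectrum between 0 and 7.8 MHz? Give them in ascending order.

fs/2 = 7.8 MHz.
36.9 MHz mod fs = 5.7 MHz.
5.7 MHz ≤ fs/2 = 7.8 MHz, appears at 5.7 MHz.
20.4 MHz mod fs = 4.8 MHz.
4.8 MHz ≤ fs/2 = 7.8 MHz, appears at 4.8 MHz.
73.2 MHz mod fs = 10.8 MHz.
10.8 MHz > fs/2 = 7.8 MHz, folds to fs − 10.8 MHz = 4.8 MHz.
Distinct values: {4.8 MHz, 5.7 MHz}.

4.8 MHz, 5.7 MHz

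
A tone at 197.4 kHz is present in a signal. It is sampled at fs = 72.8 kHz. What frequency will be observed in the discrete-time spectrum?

21 kHz

197.4 kHz mod fs = 51.8 kHz.
51.8 kHz > fs/2 = 36.4 kHz, folds to fs − 51.8 kHz = 21 kHz.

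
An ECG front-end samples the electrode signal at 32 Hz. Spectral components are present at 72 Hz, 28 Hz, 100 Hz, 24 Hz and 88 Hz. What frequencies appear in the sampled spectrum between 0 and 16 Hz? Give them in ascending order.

4 Hz, 8 Hz

fs/2 = 16 Hz.
72 Hz mod fs = 8 Hz.
8 Hz ≤ fs/2 = 16 Hz, appears at 8 Hz.
28 Hz > fs/2 = 16 Hz, folds to fs − 28 Hz = 4 Hz.
100 Hz mod fs = 4 Hz.
4 Hz ≤ fs/2 = 16 Hz, appears at 4 Hz.
24 Hz > fs/2 = 16 Hz, folds to fs − 24 Hz = 8 Hz.
88 Hz mod fs = 24 Hz.
24 Hz > fs/2 = 16 Hz, folds to fs − 24 Hz = 8 Hz.
Distinct values: {4 Hz, 8 Hz}.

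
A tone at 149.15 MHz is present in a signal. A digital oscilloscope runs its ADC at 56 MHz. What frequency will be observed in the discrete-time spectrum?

18.85 MHz

149.15 MHz mod fs = 37.15 MHz.
37.15 MHz > fs/2 = 28 MHz, folds to fs − 37.15 MHz = 18.85 MHz.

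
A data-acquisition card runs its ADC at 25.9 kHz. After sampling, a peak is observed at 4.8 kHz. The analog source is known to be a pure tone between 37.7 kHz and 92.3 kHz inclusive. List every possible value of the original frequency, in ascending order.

47 kHz, 56.6 kHz, 72.9 kHz, 82.5 kHz

Frequencies that alias to 4.8 kHz are k·fs ± 4.8 kHz for integer k ≥ 0.
k=0: 4.8 kHz.
k=1: 21.1 kHz, 30.7 kHz.
k=2: 47 kHz, 56.6 kHz.
k=3: 72.9 kHz, 82.5 kHz.
k=4: 98.8 kHz, 108.4 kHz.
Within [37.7 kHz, 92.3 kHz]: 47 kHz, 56.6 kHz, 72.9 kHz, 82.5 kHz.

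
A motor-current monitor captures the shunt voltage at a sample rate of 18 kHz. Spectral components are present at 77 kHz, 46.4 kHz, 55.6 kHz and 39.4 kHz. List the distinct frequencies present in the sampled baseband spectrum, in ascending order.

1.6 kHz, 3.4 kHz, 5 kHz, 7.6 kHz

fs/2 = 9 kHz.
77 kHz mod fs = 5 kHz.
5 kHz ≤ fs/2 = 9 kHz, appears at 5 kHz.
46.4 kHz mod fs = 10.4 kHz.
10.4 kHz > fs/2 = 9 kHz, folds to fs − 10.4 kHz = 7.6 kHz.
55.6 kHz mod fs = 1.6 kHz.
1.6 kHz ≤ fs/2 = 9 kHz, appears at 1.6 kHz.
39.4 kHz mod fs = 3.4 kHz.
3.4 kHz ≤ fs/2 = 9 kHz, appears at 3.4 kHz.
Distinct values: {1.6 kHz, 3.4 kHz, 5 kHz, 7.6 kHz}.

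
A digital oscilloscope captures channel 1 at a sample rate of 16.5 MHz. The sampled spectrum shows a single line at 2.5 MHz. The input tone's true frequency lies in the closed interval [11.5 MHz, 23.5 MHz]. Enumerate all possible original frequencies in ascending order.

14 MHz, 19 MHz

Frequencies that alias to 2.5 MHz are k·fs ± 2.5 MHz for integer k ≥ 0.
k=0: 2.5 MHz.
k=1: 14 MHz, 19 MHz.
k=2: 30.5 MHz, 35.5 MHz.
Within [11.5 MHz, 23.5 MHz]: 14 MHz, 19 MHz.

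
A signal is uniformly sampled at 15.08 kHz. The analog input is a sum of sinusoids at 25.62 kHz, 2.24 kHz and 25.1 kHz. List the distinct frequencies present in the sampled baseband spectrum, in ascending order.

2.24 kHz, 4.54 kHz, 5.06 kHz

fs/2 = 7.54 kHz.
25.62 kHz mod fs = 10.54 kHz.
10.54 kHz > fs/2 = 7.54 kHz, folds to fs − 10.54 kHz = 4.54 kHz.
2.24 kHz ≤ fs/2 = 7.54 kHz, passes unchanged.
25.1 kHz mod fs = 10.02 kHz.
10.02 kHz > fs/2 = 7.54 kHz, folds to fs − 10.02 kHz = 5.06 kHz.
Distinct values: {2.24 kHz, 4.54 kHz, 5.06 kHz}.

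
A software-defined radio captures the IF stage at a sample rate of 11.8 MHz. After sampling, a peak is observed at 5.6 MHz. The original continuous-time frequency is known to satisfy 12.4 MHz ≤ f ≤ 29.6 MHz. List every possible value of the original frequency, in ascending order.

Frequencies that alias to 5.6 MHz are k·fs ± 5.6 MHz for integer k ≥ 0.
k=0: 5.6 MHz.
k=1: 6.2 MHz, 17.4 MHz.
k=2: 18 MHz, 29.2 MHz.
k=3: 29.8 MHz, 41 MHz.
Within [12.4 MHz, 29.6 MHz]: 17.4 MHz, 18 MHz, 29.2 MHz.

17.4 MHz, 18 MHz, 29.2 MHz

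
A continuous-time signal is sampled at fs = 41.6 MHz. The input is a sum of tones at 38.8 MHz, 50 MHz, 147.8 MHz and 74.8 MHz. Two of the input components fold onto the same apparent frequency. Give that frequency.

fs/2 = 20.8 MHz.
38.8 MHz > fs/2 = 20.8 MHz, folds to fs − 38.8 MHz = 2.8 MHz.
50 MHz mod fs = 8.4 MHz.
8.4 MHz ≤ fs/2 = 20.8 MHz, appears at 8.4 MHz.
147.8 MHz mod fs = 23 MHz.
23 MHz > fs/2 = 20.8 MHz, folds to fs − 23 MHz = 18.6 MHz.
74.8 MHz mod fs = 33.2 MHz.
33.2 MHz > fs/2 = 20.8 MHz, folds to fs − 33.2 MHz = 8.4 MHz.
50 MHz and 74.8 MHz both map to 8.4 MHz.

8.4 MHz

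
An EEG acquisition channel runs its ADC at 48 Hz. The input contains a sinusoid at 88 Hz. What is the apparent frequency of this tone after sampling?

88 Hz mod fs = 40 Hz.
40 Hz > fs/2 = 24 Hz, folds to fs − 40 Hz = 8 Hz.

8 Hz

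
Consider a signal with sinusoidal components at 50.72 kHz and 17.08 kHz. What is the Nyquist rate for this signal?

101.44 kHz

Highest-frequency component: 50.72 kHz.
Nyquist rate = 2 × 50.72 kHz = 101.44 kHz.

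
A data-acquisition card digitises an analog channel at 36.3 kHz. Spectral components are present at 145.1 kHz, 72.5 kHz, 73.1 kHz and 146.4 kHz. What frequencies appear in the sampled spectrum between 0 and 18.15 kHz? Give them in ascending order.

fs/2 = 18.15 kHz.
145.1 kHz mod fs = 36.2 kHz.
36.2 kHz > fs/2 = 18.15 kHz, folds to fs − 36.2 kHz = 0.1 kHz.
72.5 kHz mod fs = 36.2 kHz.
36.2 kHz > fs/2 = 18.15 kHz, folds to fs − 36.2 kHz = 0.1 kHz.
73.1 kHz mod fs = 0.5 kHz.
0.5 kHz ≤ fs/2 = 18.15 kHz, appears at 0.5 kHz.
146.4 kHz mod fs = 1.2 kHz.
1.2 kHz ≤ fs/2 = 18.15 kHz, appears at 1.2 kHz.
Distinct values: {0.1 kHz, 0.5 kHz, 1.2 kHz}.

0.1 kHz, 0.5 kHz, 1.2 kHz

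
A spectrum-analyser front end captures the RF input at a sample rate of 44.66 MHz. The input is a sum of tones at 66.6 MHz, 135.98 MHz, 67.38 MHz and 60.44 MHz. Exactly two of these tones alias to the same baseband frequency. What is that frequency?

21.94 MHz

fs/2 = 22.33 MHz.
66.6 MHz mod fs = 21.94 MHz.
21.94 MHz ≤ fs/2 = 22.33 MHz, appears at 21.94 MHz.
135.98 MHz mod fs = 2 MHz.
2 MHz ≤ fs/2 = 22.33 MHz, appears at 2 MHz.
67.38 MHz mod fs = 22.72 MHz.
22.72 MHz > fs/2 = 22.33 MHz, folds to fs − 22.72 MHz = 21.94 MHz.
60.44 MHz mod fs = 15.78 MHz.
15.78 MHz ≤ fs/2 = 22.33 MHz, appears at 15.78 MHz.
66.6 MHz and 67.38 MHz both map to 21.94 MHz.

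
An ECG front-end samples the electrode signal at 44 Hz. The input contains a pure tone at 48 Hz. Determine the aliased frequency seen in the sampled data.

48 Hz mod fs = 4 Hz.
4 Hz ≤ fs/2 = 22 Hz, appears at 4 Hz.

4 Hz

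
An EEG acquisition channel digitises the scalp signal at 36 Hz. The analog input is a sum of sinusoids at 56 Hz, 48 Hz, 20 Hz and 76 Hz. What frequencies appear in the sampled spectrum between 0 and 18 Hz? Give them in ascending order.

4 Hz, 12 Hz, 16 Hz

fs/2 = 18 Hz.
56 Hz mod fs = 20 Hz.
20 Hz > fs/2 = 18 Hz, folds to fs − 20 Hz = 16 Hz.
48 Hz mod fs = 12 Hz.
12 Hz ≤ fs/2 = 18 Hz, appears at 12 Hz.
20 Hz > fs/2 = 18 Hz, folds to fs − 20 Hz = 16 Hz.
76 Hz mod fs = 4 Hz.
4 Hz ≤ fs/2 = 18 Hz, appears at 4 Hz.
Distinct values: {4 Hz, 12 Hz, 16 Hz}.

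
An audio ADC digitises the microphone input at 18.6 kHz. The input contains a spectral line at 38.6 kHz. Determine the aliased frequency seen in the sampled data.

38.6 kHz mod fs = 1.4 kHz.
1.4 kHz ≤ fs/2 = 9.3 kHz, appears at 1.4 kHz.

1.4 kHz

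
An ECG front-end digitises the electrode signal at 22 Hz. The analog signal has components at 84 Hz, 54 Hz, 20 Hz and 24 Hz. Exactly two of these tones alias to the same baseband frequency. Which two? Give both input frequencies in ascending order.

20 Hz, 24 Hz

fs/2 = 11 Hz.
84 Hz mod fs = 18 Hz.
18 Hz > fs/2 = 11 Hz, folds to fs − 18 Hz = 4 Hz.
54 Hz mod fs = 10 Hz.
10 Hz ≤ fs/2 = 11 Hz, appears at 10 Hz.
20 Hz > fs/2 = 11 Hz, folds to fs − 20 Hz = 2 Hz.
24 Hz mod fs = 2 Hz.
2 Hz ≤ fs/2 = 11 Hz, appears at 2 Hz.
20 Hz and 24 Hz both map to 2 Hz.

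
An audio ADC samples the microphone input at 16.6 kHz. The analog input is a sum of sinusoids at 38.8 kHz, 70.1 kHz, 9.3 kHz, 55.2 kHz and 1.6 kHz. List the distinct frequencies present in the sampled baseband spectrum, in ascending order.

fs/2 = 8.3 kHz.
38.8 kHz mod fs = 5.6 kHz.
5.6 kHz ≤ fs/2 = 8.3 kHz, appears at 5.6 kHz.
70.1 kHz mod fs = 3.7 kHz.
3.7 kHz ≤ fs/2 = 8.3 kHz, appears at 3.7 kHz.
9.3 kHz > fs/2 = 8.3 kHz, folds to fs − 9.3 kHz = 7.3 kHz.
55.2 kHz mod fs = 5.4 kHz.
5.4 kHz ≤ fs/2 = 8.3 kHz, appears at 5.4 kHz.
1.6 kHz ≤ fs/2 = 8.3 kHz, passes unchanged.
Distinct values: {1.6 kHz, 3.7 kHz, 5.4 kHz, 5.6 kHz, 7.3 kHz}.

1.6 kHz, 3.7 kHz, 5.4 kHz, 5.6 kHz, 7.3 kHz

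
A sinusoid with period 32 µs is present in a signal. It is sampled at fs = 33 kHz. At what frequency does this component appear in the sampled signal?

T = 32 µs → f = 1/T = 31.25 kHz.
31.25 kHz > fs/2 = 16.5 kHz, folds to fs − 31.25 kHz = 1.75 kHz.

1.75 kHz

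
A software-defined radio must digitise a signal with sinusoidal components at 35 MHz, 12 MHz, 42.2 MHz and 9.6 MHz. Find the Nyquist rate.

Highest-frequency component: 42.2 MHz.
Nyquist rate = 2 × 42.2 MHz = 84.4 MHz.

84.4 MHz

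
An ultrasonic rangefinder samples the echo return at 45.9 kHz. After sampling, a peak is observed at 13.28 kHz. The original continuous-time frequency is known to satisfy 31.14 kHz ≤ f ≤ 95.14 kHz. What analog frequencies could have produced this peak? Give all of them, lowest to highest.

32.62 kHz, 59.18 kHz, 78.52 kHz

Frequencies that alias to 13.28 kHz are k·fs ± 13.28 kHz for integer k ≥ 0.
k=0: 13.28 kHz.
k=1: 32.62 kHz, 59.18 kHz.
k=2: 78.52 kHz, 105.08 kHz.
k=3: 124.42 kHz, 150.98 kHz.
Within [31.14 kHz, 95.14 kHz]: 32.62 kHz, 59.18 kHz, 78.52 kHz.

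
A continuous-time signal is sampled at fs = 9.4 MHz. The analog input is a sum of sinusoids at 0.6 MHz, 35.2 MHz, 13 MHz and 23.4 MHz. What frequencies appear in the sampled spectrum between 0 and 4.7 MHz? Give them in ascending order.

0.6 MHz, 2.4 MHz, 3.6 MHz, 4.6 MHz

fs/2 = 4.7 MHz.
0.6 MHz ≤ fs/2 = 4.7 MHz, passes unchanged.
35.2 MHz mod fs = 7 MHz.
7 MHz > fs/2 = 4.7 MHz, folds to fs − 7 MHz = 2.4 MHz.
13 MHz mod fs = 3.6 MHz.
3.6 MHz ≤ fs/2 = 4.7 MHz, appears at 3.6 MHz.
23.4 MHz mod fs = 4.6 MHz.
4.6 MHz ≤ fs/2 = 4.7 MHz, appears at 4.6 MHz.
Distinct values: {0.6 MHz, 2.4 MHz, 3.6 MHz, 4.6 MHz}.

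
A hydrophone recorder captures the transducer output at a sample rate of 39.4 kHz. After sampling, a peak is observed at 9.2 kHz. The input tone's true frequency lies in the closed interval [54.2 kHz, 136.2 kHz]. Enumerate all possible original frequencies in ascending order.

Frequencies that alias to 9.2 kHz are k·fs ± 9.2 kHz for integer k ≥ 0.
k=0: 9.2 kHz.
k=1: 30.2 kHz, 48.6 kHz.
k=2: 69.6 kHz, 88 kHz.
k=3: 109 kHz, 127.4 kHz.
k=4: 148.4 kHz, 166.8 kHz.
Within [54.2 kHz, 136.2 kHz]: 69.6 kHz, 88 kHz, 109 kHz, 127.4 kHz.

69.6 kHz, 88 kHz, 109 kHz, 127.4 kHz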